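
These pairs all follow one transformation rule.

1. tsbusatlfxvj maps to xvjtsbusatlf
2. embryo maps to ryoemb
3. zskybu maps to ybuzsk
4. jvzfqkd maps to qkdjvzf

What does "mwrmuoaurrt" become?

rrtmwrmuoau

What's happening: move the last 3 characters to the front (rotate right by 3).
On "mwrmuoaurrt" that produces "rrtmwrmuoau".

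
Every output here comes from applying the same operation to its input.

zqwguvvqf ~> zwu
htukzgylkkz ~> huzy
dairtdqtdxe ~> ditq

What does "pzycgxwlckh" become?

The pattern: keep every other character starting from the first (positions 1st, 3rd, 5th, ...), then delete the last 2 characters.
"pzycgxwlckh" → "pygwch" → "pygw".

pygw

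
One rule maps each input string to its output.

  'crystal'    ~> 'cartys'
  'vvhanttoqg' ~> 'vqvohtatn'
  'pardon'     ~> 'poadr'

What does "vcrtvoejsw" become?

Looking at the pairs, the operation is to delete the last character, then take characters alternately from the front and the back (1st, last, 2nd, 2nd-last, ...).
For "vcrtvoejsw", step one produces "vcrtvoejs"; step two turns that into "vscjretov".

vscjretov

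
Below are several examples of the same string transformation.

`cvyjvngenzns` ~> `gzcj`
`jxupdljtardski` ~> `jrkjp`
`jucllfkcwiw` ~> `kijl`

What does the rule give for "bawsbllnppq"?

The rule is to keep one character in every 3, starting at position 1 (positions 1st, 4th, 7th, ...), then move the first 2 characters to the end (rotate left by 2).
On "bawsbllnppq": the first step gives "bslp", and the second then gives "lpbs".

lpbs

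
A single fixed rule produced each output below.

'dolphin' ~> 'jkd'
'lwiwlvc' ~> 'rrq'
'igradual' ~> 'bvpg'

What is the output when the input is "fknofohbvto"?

fjjwo

The rule is to shift every letter 5 places backward in the alphabet (wrapping around), then keep every other character starting from the second (positions 2nd, 4th, 6th, ...).
"fknofohbvto" → "afijajcwqoj" → "fjjwo".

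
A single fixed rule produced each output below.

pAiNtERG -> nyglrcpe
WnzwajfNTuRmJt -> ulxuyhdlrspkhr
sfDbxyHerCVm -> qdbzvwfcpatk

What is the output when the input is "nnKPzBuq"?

In each case the input is transformed by: shift every letter 2 places backward in the alphabet (wrapping around), then convert every letter to lowercase.
For "nnKPzBuq", step one produces "llINxZso"; step two turns that into "llinxzso".

llinxzso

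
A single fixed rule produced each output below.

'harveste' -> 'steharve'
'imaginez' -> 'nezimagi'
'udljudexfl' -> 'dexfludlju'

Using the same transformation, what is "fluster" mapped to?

erflust

The rule is to move the first 3 characters to the end (rotate left by 3), then move the first 2 characters to the end (rotate left by 2).
Working it through for "fluster": intermediate "sterflu", final "erflust".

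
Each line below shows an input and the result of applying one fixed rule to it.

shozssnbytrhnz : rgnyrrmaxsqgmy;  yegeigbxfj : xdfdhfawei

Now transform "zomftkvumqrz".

The transformation: shift every letter 1 place backward in the alphabet (wrapping around).
Applying that to "zomftkvumqrz" gives "ynlesjutlpqy".

ynlesjutlpqy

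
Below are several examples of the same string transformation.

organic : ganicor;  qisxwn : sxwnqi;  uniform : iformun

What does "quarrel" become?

arrelqu

The pattern: move the first 2 characters to the end (rotate left by 2).
Doing the same to "quarrel": "arrelqu".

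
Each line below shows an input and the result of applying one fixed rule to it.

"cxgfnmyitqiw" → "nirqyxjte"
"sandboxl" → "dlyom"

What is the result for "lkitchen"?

In each case the input is transformed by: shift every letter 11 places forward in the alphabet (wrapping around), then delete the last 3 characters.
"lkitchen" → "wvtenspy" → "wvten".

wvten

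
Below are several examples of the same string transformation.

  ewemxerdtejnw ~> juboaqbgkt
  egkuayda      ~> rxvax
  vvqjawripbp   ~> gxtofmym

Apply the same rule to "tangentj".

Looking at the pairs, the operation is to shift every letter 3 places backward in the alphabet (wrapping around), then delete the first 3 characters.
Applying both steps to "tangentj": "qxkdbkqg", then "dbkqg".

dbkqg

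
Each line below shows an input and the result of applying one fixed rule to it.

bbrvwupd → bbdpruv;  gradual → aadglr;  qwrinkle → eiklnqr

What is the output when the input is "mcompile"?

ceilmmo

The rule is to sort the characters into alphabetical order, then delete the last character.
For "mcompile" the result is "ceilmmo".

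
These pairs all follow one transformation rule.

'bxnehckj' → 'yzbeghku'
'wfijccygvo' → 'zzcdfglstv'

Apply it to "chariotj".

xzefgloq

The rule is to sort the characters into alphabetical order, then shift every letter 3 places backward in the alphabet (wrapping around).
On "chariotj": the first step gives "achijort", and the second then gives "xzefgloq".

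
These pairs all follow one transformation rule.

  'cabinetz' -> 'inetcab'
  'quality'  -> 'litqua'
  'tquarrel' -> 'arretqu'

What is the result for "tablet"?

What's happening: delete the last character, then move the first 3 characters to the end (rotate left by 3).
Working it through for "tablet": intermediate "table", final "letab".

letab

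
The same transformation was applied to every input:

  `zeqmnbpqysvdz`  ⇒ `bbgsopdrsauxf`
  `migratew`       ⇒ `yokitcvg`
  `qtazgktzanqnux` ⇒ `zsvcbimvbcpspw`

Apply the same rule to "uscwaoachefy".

awueycqcejgh

The pattern: move the last character to the front, then shift every letter 2 places forward in the alphabet (wrapping around).
On "uscwaoachefy": the first step gives "yuscwaoachef", and the second then gives "awueycqcejgh".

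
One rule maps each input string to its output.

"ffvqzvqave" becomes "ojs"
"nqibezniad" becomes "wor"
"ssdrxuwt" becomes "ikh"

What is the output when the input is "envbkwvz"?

kjn

Each output is the input with this applied: shift every letter 12 places backward in the alphabet (wrapping around), then keep only the last 3 characters.
Working it through for "envbkwvz": intermediate "sbjpykjn", final "kjn".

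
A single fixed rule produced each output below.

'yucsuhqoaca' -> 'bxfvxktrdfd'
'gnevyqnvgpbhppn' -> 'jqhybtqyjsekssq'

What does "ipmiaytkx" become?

Rule — shift every letter 3 places forward in the alphabet (wrapping around).
"ipmiaytkx" → "lspldbwna".

lspldbwna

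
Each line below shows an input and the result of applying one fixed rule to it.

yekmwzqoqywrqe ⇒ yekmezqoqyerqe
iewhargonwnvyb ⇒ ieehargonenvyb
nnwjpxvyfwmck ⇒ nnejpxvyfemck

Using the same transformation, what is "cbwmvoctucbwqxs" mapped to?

cbemvoctucbeqxs

The pattern: replace every "w" with "e".
Applying that to "cbwmvoctucbwqxs" gives "cbemvoctucbeqxs".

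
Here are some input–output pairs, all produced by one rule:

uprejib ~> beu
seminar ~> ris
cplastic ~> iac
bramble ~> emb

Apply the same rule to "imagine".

Rule — keep one character in every 3, starting at position 1 (positions 1st, 4th, 7th, ...), then reverse the string.
"imagine" → "ige" → "egi".

egi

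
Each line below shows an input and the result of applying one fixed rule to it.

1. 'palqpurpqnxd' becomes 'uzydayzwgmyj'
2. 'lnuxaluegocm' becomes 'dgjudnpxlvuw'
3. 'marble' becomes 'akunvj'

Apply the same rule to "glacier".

jlrnapu

In each case the input is transformed by: move the first 2 characters to the end (rotate left by 2), then shift every letter 9 places forward in the alphabet (wrapping around).
On "glacier": the first step gives "aciergl", and the second then gives "jlrnapu".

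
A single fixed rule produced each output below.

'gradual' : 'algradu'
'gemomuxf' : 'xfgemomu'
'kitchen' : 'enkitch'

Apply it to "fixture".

Each output is the input with this applied: move the last 2 characters to the front (rotate right by 2).
So "fixture" becomes "refixtu".

refixtu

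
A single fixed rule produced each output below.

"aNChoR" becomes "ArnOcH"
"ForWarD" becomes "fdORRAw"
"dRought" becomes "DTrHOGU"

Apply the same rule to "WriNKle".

The pattern: take characters alternately from the front and the back (1st, last, 2nd, 2nd-last, ...), then flip the case of every letter.
Starting from "WriNKle": after the first operation, "WerliKN"; after the second, "wERLIkn".

wERLIkn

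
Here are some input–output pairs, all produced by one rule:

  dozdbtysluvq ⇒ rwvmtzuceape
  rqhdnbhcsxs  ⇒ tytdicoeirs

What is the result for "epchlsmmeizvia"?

Rule — reverse the string, then shift every letter 1 place forward in the alphabet (wrapping around).
For "epchlsmmeizvia" the result is "bjwajfnntmidqf".

bjwajfnntmidqf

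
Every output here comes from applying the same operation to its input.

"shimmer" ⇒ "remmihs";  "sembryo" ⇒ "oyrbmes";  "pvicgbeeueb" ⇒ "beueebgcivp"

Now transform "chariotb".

The transformation: reverse the string.
Doing the same to "chariotb": "btoirahc".

btoirahc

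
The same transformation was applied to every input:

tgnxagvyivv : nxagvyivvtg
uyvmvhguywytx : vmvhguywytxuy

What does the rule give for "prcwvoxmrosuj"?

cwvoxmrosujpr

Rule — move the first 2 characters to the end (rotate left by 2).
So "prcwvoxmrosuj" becomes "cwvoxmrosujpr".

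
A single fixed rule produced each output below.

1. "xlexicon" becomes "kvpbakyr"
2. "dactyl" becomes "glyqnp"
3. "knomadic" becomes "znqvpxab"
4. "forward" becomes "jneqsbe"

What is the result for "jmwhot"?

The pattern: move the first 3 characters to the end (rotate left by 3), then shift every letter 13 places forward in the alphabet (wrapping around) — i.e. ROT13.
Starting from "jmwhot": after the first operation, "hotjmw"; after the second, "ubgwzj".

ubgwzj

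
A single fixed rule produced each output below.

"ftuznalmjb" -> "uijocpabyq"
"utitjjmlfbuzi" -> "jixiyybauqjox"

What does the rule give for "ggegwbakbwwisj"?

What's happening: shift every letter 11 places backward in the alphabet (wrapping around).
Applying that to "ggegwbakbwwisj" gives "vvtvlqpzqllxhy".

vvtvlqpzqllxhy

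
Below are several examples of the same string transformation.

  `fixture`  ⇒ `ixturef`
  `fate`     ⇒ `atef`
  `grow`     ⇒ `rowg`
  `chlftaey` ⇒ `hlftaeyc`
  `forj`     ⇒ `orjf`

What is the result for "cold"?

oldc

What's happening: move the first character to the end.
So "cold" becomes "oldc".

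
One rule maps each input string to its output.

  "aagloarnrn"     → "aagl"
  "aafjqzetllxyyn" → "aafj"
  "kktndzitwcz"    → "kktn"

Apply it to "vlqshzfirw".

What's happening: keep only the first 4 characters.
Doing the same to "vlqshzfirw": "vlqs".

vlqs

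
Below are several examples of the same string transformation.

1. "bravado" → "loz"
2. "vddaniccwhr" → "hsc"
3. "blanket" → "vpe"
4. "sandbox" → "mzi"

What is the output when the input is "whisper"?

apc

In each case the input is transformed by: shift every letter 11 places forward in the alphabet (wrapping around), then keep only the last 3 characters.
For "whisper", step one produces "hstdapc"; step two turns that into "apc".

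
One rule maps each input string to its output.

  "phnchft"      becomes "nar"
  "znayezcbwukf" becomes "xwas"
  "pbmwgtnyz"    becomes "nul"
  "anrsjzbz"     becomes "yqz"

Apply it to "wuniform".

ugp

Each output is the input with this applied: shift every letter 2 places backward in the alphabet (wrapping around), then keep one character in every 3, starting at position 1 (positions 1st, 4th, 7th, ...).
Working it through for "wuniform": intermediate "uslgdmpk", final "ugp".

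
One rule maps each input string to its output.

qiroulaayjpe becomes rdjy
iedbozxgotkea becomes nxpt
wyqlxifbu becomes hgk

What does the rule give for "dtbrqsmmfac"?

czvl

In each case the input is transformed by: keep one character in every 3, starting at position 2 (positions 2nd, 5th, 8th, ...), then shift every letter 9 places forward in the alphabet (wrapping around).
For "dtbrqsmmfac", step one produces "tqmc"; step two turns that into "czvl".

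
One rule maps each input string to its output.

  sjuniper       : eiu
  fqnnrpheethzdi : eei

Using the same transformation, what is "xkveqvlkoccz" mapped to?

eo

In each case the input is transformed by: sort the characters into alphabetical order, then keep only the vowels.
On "xkveqvlkoccz" that produces "eo".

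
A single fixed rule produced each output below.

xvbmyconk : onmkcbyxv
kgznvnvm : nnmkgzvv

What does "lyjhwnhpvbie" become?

pnljihhebywv

The pattern: sort the characters into reverse alphabetical order, then move the first 3 characters to the end (rotate left by 3).
Applying both steps to "lyjhwnhpvbie": "ywvpnljihheb", then "pnljihhebywv".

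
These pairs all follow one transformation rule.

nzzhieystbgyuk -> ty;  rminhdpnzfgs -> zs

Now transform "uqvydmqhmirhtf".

The transformation: keep one character in every 3, starting at position 3 (positions 3rd, 6th, 9th, ...), then delete the first 2 characters.
Starting from "uqvydmqhmirhtf": after the first operation, "vmmh"; after the second, "mh".

mh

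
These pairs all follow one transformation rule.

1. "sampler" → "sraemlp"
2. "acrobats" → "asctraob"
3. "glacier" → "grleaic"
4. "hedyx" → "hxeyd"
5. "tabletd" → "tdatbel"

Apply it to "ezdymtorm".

emzrdoytm

Rule — take characters alternately from the front and the back (1st, last, 2nd, 2nd-last, ...).
"ezdymtorm" → "emzrdoytm".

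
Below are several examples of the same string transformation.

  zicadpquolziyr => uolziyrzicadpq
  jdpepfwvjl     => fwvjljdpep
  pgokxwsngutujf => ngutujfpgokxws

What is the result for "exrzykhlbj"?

khlbjexrzy

Rule — swap the front and back halves of the string.
Applying that to "exrzykhlbj" gives "khlbjexrzy".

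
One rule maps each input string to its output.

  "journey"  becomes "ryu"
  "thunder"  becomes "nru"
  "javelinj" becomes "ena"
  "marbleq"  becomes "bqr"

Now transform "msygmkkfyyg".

What's happening: move the first 3 characters to the end (rotate left by 3), then keep one character in every 3, starting at position 1 (positions 1st, 4th, 7th, ...).
Starting from "msygmkkfyyg": after the first operation, "gmkkfyygmsy"; after the second, "gkys".

gkys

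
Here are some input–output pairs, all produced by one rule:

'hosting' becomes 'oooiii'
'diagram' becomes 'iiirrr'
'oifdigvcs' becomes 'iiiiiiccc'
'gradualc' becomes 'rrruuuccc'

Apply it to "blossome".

lllssseee

Rule — keep one character in every 3, starting at position 2 (positions 2nd, 5th, 8th, ...), then repeat every character 3 times.
So "blossome" becomes "lllssseee".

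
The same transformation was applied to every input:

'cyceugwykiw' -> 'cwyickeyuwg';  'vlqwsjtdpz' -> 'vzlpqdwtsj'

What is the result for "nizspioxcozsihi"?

niihzisspzioocx

Each output is the input with this applied: take characters alternately from the front and the back (1st, last, 2nd, 2nd-last, ...).
Applying that to "nizspioxcozsihi" gives "niihzisspzioocx".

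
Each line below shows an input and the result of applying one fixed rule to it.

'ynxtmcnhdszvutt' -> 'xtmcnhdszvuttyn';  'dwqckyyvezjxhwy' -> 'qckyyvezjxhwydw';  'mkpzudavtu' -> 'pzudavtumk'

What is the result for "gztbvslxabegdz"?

In each case the input is transformed by: move the first 2 characters to the end (rotate left by 2).
For "gztbvslxabegdz" the result is "tbvslxabegdzgz".

tbvslxabegdzgz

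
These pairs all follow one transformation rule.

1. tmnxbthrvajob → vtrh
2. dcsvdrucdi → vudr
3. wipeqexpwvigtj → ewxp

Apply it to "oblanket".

lkan

What's happening: take characters alternately from the front and the back (1st, last, 2nd, 2nd-last, ...), then keep only the last 4 characters.
Working it through for "oblanket": intermediate "otbelkan", final "lkan".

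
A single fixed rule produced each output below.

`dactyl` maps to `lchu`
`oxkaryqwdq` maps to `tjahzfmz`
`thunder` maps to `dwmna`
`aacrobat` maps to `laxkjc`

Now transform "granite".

Looking at the pairs, the operation is to delete the first 2 characters, then shift every letter 9 places forward in the alphabet (wrapping around).
For "granite", step one produces "anite"; step two turns that into "jwrcn".

jwrcn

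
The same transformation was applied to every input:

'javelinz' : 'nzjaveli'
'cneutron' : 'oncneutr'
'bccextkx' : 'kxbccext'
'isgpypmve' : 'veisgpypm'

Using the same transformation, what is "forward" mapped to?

rdforwa

Looking at the pairs, the operation is to move the last 2 characters to the front (rotate right by 2).
Doing the same to "forward": "rdforwa".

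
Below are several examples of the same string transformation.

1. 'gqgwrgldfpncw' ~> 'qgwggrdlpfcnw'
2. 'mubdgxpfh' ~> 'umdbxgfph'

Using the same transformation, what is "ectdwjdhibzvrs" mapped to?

cedtjwhdbivzsr

Looking at the pairs, the operation is to swap each adjacent pair of characters (1↔2, 3↔4, ...).
For "ectdwjdhibzvrs" the result is "cedtjwhdbivzsr".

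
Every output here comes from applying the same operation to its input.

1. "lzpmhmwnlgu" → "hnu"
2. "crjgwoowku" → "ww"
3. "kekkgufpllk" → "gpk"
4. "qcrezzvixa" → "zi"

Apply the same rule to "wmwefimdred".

The transformation: delete the first 2 characters, then keep one character in every 3, starting at position 3 (positions 3rd, 6th, 9th, ...).
For "wmwefimdred", step one produces "wefimdred"; step two turns that into "fdd".
(Check on "lzpmhmwnlgu": → "pmhmwnlgu" → "hnu" ✓)

fdd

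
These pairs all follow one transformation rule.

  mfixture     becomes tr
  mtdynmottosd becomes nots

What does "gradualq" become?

The transformation: keep every other character starting from the first (positions 1st, 3rd, 5th, ...), then delete the first 2 characters.
Applying both steps to "gradualq": "gaul", then "ul".

ul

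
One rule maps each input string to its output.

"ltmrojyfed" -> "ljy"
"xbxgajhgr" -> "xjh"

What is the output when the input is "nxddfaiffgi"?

The transformation: swap each adjacent pair of characters (1↔2, 3↔4, ...), then keep one character in every 3, starting at position 2 (positions 2nd, 5th, 8th, ...).
Starting from "nxddfaiffgi": after the first operation, "xnddaffigfi"; after the second, "naii".

naii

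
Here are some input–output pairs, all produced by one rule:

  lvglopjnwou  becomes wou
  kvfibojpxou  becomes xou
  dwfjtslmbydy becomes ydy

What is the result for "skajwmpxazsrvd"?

rvd

What's happening: keep only the last 3 characters.
Doing the same to "skajwmpxazsrvd": "rvd".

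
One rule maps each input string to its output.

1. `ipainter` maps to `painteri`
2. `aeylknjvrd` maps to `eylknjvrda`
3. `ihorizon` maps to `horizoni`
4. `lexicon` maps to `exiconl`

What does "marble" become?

The pattern: move the first character to the end.
"marble" → "arblem".

arblem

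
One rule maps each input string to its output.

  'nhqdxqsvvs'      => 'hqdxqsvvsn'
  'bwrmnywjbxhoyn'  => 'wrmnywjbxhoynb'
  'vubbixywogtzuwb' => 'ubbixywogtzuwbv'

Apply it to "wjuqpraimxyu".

What's happening: move the first character to the end.
For "wjuqpraimxyu" the result is "juqpraimxyuw".

juqpraimxyuw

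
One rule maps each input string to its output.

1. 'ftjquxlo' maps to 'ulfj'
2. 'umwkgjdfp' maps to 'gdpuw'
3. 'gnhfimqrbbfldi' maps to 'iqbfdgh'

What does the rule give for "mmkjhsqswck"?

The rule is to keep every other character starting from the first (positions 1st, 3rd, 5th, ...), then move the first 2 characters to the end (rotate left by 2).
Applying both steps to "mmkjhsqswck": "mkhqwk", then "hqwkmk".

hqwkmk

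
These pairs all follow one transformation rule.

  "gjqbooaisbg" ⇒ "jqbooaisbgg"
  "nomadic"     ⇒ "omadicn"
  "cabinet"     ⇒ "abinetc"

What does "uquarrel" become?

quarrelu

The pattern: move the first character to the end.
Applying that to "uquarrel" gives "quarrelu".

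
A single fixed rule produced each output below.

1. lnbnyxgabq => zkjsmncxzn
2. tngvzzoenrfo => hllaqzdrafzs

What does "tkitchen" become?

Looking at the pairs, the operation is to shift every letter 12 places forward in the alphabet (wrapping around), then move the first 3 characters to the end (rotate left by 3).
So "tkitchen" becomes "fotqzfwu".
(Check on "lnbnyxgabq": → "xznzkjsmnc" → "zkjsmncxzn" ✓)

fotqzfwu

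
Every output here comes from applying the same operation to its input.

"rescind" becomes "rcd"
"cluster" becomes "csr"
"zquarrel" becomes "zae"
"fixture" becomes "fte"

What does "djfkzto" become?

dko

The rule is to keep one character in every 3, starting at position 1 (positions 1st, 4th, 7th, ...).
"djfkzto" → "dko".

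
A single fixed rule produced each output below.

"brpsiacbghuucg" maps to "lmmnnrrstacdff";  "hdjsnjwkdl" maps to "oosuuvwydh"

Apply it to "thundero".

opsyzcef

In each case the input is transformed by: sort the characters into alphabetical order, then shift every letter 11 places forward in the alphabet (wrapping around).
So "thundero" becomes "opsyzcef".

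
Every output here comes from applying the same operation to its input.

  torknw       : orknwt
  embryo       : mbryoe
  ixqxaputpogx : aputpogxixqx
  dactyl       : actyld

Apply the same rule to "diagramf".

agramfdi

In each case the input is transformed by: move the last 2 characters to the front (rotate right by 2), then swap the front and back halves of the string.
Applying that to "diagramf" gives "agramfdi".
(Check on "embryo": → "yoembr" → "mbryoe" ✓)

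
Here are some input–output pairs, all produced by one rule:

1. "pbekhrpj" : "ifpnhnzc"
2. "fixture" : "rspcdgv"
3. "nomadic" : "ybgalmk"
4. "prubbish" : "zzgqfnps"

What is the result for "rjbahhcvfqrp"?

yffatdopnphz

Each output is the input with this applied: shift every letter 2 places backward in the alphabet (wrapping around), then move the first 3 characters to the end (rotate left by 3).
Applying both steps to "rjbahhcvfqrp": "phzyffatdopn", then "yffatdopnphz".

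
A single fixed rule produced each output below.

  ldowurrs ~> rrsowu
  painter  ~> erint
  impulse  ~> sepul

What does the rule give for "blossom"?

omoss

What's happening: delete the first 2 characters, then move the first 3 characters to the end (rotate left by 3).
Working it through for "blossom": intermediate "ossom", final "omoss".
(Check on "impulse": → "pulse" → "sepul" ✓)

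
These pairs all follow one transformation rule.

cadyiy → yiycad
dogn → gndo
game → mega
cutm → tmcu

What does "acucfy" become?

The rule is to swap the front and back halves of the string.
So "acucfy" becomes "cfyacu".

cfyacu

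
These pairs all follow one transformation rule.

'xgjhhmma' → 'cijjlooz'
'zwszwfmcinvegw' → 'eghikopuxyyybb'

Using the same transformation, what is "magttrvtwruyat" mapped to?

cciottvvvvwxya

Looking at the pairs, the operation is to sort the characters into alphabetical order, then shift every letter 2 places forward in the alphabet (wrapping around).
"magttrvtwruyat" → "cciottvvvvwxya".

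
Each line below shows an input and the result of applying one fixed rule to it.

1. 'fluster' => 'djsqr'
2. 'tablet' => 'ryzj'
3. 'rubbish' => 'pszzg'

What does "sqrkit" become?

The pattern: delete the last 2 characters, then shift every letter 2 places backward in the alphabet (wrapping around).
Applying both steps to "sqrkit": "sqrk", then "qopi".

qopi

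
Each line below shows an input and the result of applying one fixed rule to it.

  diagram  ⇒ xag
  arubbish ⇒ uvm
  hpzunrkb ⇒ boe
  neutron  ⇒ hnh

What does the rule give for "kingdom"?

eag

The transformation: shift every letter 6 places backward in the alphabet (wrapping around), then keep one character in every 3, starting at position 1 (positions 1st, 4th, 7th, ...).
Working it through for "kingdom": intermediate "echaxig", final "eag".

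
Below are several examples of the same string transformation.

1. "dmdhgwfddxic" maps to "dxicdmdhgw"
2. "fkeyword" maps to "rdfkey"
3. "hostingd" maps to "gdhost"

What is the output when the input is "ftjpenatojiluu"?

The rule is to swap the front and back halves of the string, then delete the first 2 characters.
On "ftjpenatojiluu": the first step gives "tojiluuftjpena", and the second then gives "jiluuftjpena".
(Check on "hostingd": → "ingdhost" → "gdhost" ✓)

jiluuftjpena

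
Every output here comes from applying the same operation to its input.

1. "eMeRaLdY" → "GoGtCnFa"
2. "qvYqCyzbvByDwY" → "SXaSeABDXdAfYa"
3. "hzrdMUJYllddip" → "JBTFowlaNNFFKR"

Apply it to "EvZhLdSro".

gXbJnFuTQ

Looking at the pairs, the operation is to flip the case of every letter, then shift every letter 2 places forward in the alphabet (wrapping around).
Applying both steps to "EvZhLdSro": "eVzHlDsRO", then "gXbJnFuTQ".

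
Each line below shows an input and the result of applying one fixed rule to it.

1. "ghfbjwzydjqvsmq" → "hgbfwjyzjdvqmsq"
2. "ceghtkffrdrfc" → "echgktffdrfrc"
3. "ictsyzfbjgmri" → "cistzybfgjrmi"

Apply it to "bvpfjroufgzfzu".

vbfprjuogffzuz

The rule is to swap each adjacent pair of characters (1↔2, 3↔4, ...).
For "bvpfjroufgzfzu" the result is "vbfprjuogffzuz".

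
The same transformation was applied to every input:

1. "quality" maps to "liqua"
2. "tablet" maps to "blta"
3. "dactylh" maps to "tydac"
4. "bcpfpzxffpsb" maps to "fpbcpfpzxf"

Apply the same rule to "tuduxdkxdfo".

What's happening: delete the last 2 characters, then move the last 2 characters to the front (rotate right by 2).
"tuduxdkxdfo" → "tuduxdkxd" → "xdtuduxdk".

xdtuduxdk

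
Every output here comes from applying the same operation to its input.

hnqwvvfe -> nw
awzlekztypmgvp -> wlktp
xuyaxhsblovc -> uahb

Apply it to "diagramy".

What's happening: keep every other character starting from the second (positions 2nd, 4th, 6th, ...), then delete the last 2 characters.
Starting from "diagramy": after the first operation, "igay"; after the second, "ig".

ig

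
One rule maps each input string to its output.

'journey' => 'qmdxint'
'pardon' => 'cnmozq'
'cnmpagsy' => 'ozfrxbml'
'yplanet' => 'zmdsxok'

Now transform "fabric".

qhbeza

Rule — shift every letter 1 place backward in the alphabet (wrapping around), then move the first 3 characters to the end (rotate left by 3).
Working it through for "fabric": intermediate "ezaqhb", final "qhbeza".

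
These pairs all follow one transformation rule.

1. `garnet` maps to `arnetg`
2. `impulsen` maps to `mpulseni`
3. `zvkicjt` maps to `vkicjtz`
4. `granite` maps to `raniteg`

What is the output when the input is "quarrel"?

Each output is the input with this applied: move the first character to the end.
Applying that to "quarrel" gives "uarrelq".

uarrelq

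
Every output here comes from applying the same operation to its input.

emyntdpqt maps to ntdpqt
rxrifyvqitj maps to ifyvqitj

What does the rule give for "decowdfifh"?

owdfifh

Looking at the pairs, the operation is to delete the first 3 characters.
So "decowdfifh" becomes "owdfifh".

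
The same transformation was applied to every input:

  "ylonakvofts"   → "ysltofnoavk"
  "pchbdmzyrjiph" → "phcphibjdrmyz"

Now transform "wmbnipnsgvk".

wkmvbgnsinp

Rule — take characters alternately from the front and the back (1st, last, 2nd, 2nd-last, ...).
For "wmbnipnsgvk" the result is "wkmvbgnsinp".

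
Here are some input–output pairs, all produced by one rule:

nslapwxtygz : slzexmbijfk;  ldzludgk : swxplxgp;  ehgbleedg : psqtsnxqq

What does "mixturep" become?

The pattern: shift every letter 12 places forward in the alphabet (wrapping around), then move the last 2 characters to the front (rotate right by 2).
Applying both steps to "mixturep": "yujfgdqb", then "qbyujfgd".

qbyujfgd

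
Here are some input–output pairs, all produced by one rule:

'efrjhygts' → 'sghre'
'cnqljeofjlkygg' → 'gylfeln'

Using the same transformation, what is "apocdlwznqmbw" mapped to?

wmnwdoa

The transformation: reverse the string, then keep every other character starting from the first (positions 1st, 3rd, 5th, ...).
For "apocdlwznqmbw", step one produces "wbmqnzwldcopa"; step two turns that into "wmnwdoa".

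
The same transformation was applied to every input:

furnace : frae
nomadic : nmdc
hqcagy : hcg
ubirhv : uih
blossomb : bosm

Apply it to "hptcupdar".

In each case the input is transformed by: keep every other character starting from the first (positions 1st, 3rd, 5th, ...).
"hptcupdar" → "htudr".

htudr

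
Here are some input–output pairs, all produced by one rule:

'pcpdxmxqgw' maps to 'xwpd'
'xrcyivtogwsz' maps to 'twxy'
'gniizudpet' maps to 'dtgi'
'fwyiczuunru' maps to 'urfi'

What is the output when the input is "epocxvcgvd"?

The transformation: keep one character in every 3, starting at position 1 (positions 1st, 4th, 7th, ...), then move the first 2 characters to the end (rotate left by 2).
Working it through for "epocxvcgvd": intermediate "eccd", final "cdec".

cdec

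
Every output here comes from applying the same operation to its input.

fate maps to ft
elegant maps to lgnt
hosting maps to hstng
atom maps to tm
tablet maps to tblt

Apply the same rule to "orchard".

rchrd

In each case the input is transformed by: remove every vowel.
So "orchard" becomes "rchrd".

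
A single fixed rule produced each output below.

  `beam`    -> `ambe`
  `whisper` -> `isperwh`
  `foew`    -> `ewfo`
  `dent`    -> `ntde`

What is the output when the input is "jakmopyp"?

kmopypja

In each case the input is transformed by: move the first 2 characters to the end (rotate left by 2).
Applying that to "jakmopyp" gives "kmopypja".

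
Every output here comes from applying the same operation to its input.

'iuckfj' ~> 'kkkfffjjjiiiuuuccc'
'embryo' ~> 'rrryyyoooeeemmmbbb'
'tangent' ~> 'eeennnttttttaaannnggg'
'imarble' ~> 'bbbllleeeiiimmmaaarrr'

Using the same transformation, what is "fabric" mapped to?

In each case the input is transformed by: move the last 3 characters to the front (rotate right by 3), then repeat every character 3 times.
Starting from "fabric": after the first operation, "ricfab"; after the second, "rrriiicccfffaaabbb".

rrriiicccfffaaabbb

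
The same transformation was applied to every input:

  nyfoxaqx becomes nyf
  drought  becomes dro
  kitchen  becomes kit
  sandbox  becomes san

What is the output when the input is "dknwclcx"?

dkn

The rule is to keep only the first 3 characters.
So "dknwclcx" becomes "dkn".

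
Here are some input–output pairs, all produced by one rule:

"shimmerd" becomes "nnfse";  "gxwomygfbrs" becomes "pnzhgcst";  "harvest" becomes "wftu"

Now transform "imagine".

Looking at the pairs, the operation is to delete the first 3 characters, then shift every letter 1 place forward in the alphabet (wrapping around).
Applying that to "imagine" gives "hjof".

hjof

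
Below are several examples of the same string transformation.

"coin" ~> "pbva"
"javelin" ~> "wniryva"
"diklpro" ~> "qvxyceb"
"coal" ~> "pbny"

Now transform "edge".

The pattern: shift every letter 13 places forward in the alphabet (wrapping around) — i.e. ROT13.
On "edge" that produces "rqtr".

rqtr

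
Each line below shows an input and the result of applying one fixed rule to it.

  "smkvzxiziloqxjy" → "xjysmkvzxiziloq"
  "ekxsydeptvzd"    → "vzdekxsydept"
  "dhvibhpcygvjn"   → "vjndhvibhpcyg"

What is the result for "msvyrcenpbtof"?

In each case the input is transformed by: move the last 3 characters to the front (rotate right by 3).
For "msvyrcenpbtof" the result is "tofmsvyrcenpb".

tofmsvyrcenpb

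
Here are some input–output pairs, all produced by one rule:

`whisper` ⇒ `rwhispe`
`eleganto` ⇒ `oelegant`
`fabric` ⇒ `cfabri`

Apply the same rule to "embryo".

oembry

Each output is the input with this applied: move the last character to the front.
On "embryo" that produces "oembry".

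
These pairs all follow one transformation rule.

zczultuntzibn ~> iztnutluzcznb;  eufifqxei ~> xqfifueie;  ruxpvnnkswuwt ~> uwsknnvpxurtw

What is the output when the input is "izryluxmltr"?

lmxulyrzirt

The transformation: move the last 2 characters to the front (rotate right by 2), then reverse the string.
"izryluxmltr" → "trizryluxml" → "lmxulyrzirt".
(Check on "zczultuntzibn": → "bnzczultuntzi" → "iztnutluzcznb" ✓)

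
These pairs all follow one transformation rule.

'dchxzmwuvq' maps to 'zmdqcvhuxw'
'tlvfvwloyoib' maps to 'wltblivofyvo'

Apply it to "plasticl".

The pattern: take characters alternately from the front and the back (1st, last, 2nd, 2nd-last, ...), then move the last 2 characters to the front (rotate right by 2).
Applying both steps to "plasticl": "pllcaist", then "stpllcai".
(Check on "tlvfvwloyoib": → "tblivofyvowl" → "wltblivofyvo" ✓)

stpllcai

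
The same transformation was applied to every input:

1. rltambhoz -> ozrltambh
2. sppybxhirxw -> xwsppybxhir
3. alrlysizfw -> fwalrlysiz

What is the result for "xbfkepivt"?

vtxbfkepi

Rule — move the last 2 characters to the front (rotate right by 2).
Applying that to "xbfkepivt" gives "vtxbfkepi".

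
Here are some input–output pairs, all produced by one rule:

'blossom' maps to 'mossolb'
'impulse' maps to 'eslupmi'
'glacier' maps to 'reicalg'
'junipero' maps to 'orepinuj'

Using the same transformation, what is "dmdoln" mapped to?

nlodmd

The transformation: reverse the string.
So "dmdoln" becomes "nlodmd".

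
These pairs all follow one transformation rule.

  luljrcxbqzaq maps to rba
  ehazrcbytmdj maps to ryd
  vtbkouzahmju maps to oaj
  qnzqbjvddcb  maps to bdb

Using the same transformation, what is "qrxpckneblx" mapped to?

cex

The pattern: delete the first 3 characters, then keep one character in every 3, starting at position 2 (positions 2nd, 5th, 8th, ...).
Applying both steps to "qrxpckneblx": "pckneblx", then "cex".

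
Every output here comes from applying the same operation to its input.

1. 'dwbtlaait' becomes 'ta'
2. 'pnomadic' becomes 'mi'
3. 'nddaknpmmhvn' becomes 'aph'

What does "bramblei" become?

me

Each output is the input with this applied: delete the first character, then keep one character in every 3, starting at position 3 (positions 3rd, 6th, 9th, ...).
Applying both steps to "bramblei": "ramblei", then "me".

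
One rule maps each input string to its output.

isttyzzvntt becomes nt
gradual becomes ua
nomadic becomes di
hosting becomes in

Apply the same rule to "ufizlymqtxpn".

xp

The pattern: move the last 3 characters to the front (rotate right by 3), then keep only the first 2 characters.
Applying both steps to "ufizlymqtxpn": "xpnufizlymqt", then "xp".
(Check on "hosting": → "inghost" → "in" ✓)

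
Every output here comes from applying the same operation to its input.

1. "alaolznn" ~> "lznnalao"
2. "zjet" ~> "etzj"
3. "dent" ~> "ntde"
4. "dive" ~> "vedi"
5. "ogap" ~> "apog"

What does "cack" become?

ckca

The rule is to swap the front and back halves of the string.
So "cack" becomes "ckca".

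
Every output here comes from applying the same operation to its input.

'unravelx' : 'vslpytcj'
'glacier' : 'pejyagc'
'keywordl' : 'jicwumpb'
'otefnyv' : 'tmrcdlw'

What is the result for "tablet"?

rryzjc

The rule is to move the last character to the front, then shift every letter 2 places backward in the alphabet (wrapping around).
On "tablet": the first step gives "ttable", and the second then gives "rryzjc".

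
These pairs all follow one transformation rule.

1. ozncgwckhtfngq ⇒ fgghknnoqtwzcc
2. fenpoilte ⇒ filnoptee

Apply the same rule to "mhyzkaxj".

What's happening: sort the characters into alphabetical order, then move the first 2 characters to the end (rotate left by 2).
"mhyzkaxj" → "ahjkmxyz" → "jkmxyzah".

jkmxyzah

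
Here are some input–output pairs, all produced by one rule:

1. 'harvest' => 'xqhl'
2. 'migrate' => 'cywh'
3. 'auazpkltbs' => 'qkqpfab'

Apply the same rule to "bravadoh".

Each output is the input with this applied: shift every letter 10 places backward in the alphabet (wrapping around), then delete the last 3 characters.
"bravadoh" → "rhqlqtex" → "rhqlq".

rhqlq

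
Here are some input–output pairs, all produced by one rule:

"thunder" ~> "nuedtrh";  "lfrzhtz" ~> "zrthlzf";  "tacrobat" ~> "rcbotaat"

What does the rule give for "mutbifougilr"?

btfiuoigrlum

Rule — move the first 2 characters to the end (rotate left by 2), then swap each adjacent pair of characters (1↔2, 3↔4, ...).
On "mutbifougilr": the first step gives "tbifougilrmu", and the second then gives "btfiuoigrlum".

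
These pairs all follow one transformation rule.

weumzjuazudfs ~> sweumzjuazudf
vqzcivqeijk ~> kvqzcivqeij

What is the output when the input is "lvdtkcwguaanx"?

What's happening: move the last character to the front.
Applying that to "lvdtkcwguaanx" gives "xlvdtkcwguaan".

xlvdtkcwguaan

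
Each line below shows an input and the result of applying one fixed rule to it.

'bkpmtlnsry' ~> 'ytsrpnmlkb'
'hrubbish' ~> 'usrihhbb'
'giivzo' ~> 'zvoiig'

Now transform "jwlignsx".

xwsnljig

Each output is the input with this applied: sort the characters into reverse alphabetical order.
Applying that to "jwlignsx" gives "xwsnljig".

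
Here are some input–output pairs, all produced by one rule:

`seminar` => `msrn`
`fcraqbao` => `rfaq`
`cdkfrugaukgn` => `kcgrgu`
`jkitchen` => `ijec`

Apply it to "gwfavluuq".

The transformation: keep every other character starting from the first (positions 1st, 3rd, 5th, ...), then swap each adjacent pair of characters (1↔2, 3↔4, ...).
"gwfavluuq" → "gfvuq" → "fguvq".

fguvq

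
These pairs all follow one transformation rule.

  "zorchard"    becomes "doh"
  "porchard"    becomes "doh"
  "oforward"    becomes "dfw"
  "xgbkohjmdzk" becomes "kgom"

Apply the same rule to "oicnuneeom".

eiu

What's happening: keep one character in every 3, starting at position 2 (positions 2nd, 5th, 8th, ...), then move the last character to the front.
"oicnuneeom" → "iue" → "eiu".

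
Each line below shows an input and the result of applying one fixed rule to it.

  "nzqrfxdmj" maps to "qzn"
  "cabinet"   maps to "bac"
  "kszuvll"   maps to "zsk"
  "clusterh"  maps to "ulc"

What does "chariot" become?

The transformation: reverse the string, then keep only the last 3 characters.
For "chariot" the result is "ahc".

ahc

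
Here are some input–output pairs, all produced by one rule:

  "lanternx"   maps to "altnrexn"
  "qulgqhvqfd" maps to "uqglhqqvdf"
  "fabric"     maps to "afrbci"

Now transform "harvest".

ahvrset

Looking at the pairs, the operation is to swap each adjacent pair of characters (1↔2, 3↔4, ...).
"harvest" → "ahvrset".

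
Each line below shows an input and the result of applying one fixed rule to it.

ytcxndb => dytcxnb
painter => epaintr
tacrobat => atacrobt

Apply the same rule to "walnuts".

The rule is to move the last character to the front, then swap the first and last characters.
Applying both steps to "walnuts": "swalnut", then "twalnus".

twalnus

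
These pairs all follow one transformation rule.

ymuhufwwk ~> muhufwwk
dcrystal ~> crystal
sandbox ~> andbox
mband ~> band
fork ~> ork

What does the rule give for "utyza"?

tyza

The rule is to delete the first character.
So "utyza" becomes "tyza".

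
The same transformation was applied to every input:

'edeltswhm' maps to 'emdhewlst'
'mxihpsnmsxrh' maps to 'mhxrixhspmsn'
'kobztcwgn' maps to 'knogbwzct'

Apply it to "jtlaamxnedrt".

jttrldaeanmx

The rule is to take characters alternately from the front and the back (1st, last, 2nd, 2nd-last, ...).
So "jtlaamxnedrt" becomes "jttrldaeanmx".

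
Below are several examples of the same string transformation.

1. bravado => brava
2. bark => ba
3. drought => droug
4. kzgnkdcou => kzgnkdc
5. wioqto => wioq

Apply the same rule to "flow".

fl

Rule — delete the last 2 characters.
Applying that to "flow" gives "fl".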